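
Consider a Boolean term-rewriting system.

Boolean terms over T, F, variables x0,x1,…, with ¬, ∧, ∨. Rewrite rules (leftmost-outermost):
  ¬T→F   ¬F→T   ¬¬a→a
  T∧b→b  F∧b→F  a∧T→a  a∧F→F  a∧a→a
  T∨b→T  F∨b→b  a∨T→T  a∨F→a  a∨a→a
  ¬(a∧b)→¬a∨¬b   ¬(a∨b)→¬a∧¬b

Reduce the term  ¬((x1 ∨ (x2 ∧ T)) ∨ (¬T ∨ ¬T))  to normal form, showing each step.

  start: ¬((x1 ∨ (x2 ∧ T)) ∨ (¬T ∨ ¬T))
  →1  ¬(x1 ∨ (x2 ∧ T)) ∧ ¬(¬T ∨ ¬T)
  →2  (¬x1 ∧ ¬(x2 ∧ T)) ∧ ¬(¬T ∨ ¬T)
  →3  (¬x1 ∧ (¬x2 ∨ ¬T)) ∧ ¬(¬T ∨ ¬T)
  →4  (¬x1 ∧ (¬x2 ∨ F)) ∧ ¬(¬T ∨ ¬T)
  →5  (¬x1 ∧ ¬x2) ∧ ¬(¬T ∨ ¬T)
  →6  (¬x1 ∧ ¬x2) ∧ (¬¬T ∧ ¬¬T)
  →7  (¬x1 ∧ ¬x2) ∧ ¬¬T
  →8  (¬x1 ∧ ¬x2) ∧ T
  →9  ¬x1 ∧ ¬x2

Answer: normal form = ¬x1 ∧ ¬x2  (in 9 steps)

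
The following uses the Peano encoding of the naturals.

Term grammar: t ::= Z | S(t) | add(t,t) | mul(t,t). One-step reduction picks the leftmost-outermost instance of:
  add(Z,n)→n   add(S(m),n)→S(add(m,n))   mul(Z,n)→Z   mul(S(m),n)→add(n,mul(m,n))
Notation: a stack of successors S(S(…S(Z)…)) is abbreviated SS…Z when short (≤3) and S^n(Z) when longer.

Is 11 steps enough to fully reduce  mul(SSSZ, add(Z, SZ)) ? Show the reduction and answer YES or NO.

  start: mul(SSSZ, add(Z, SZ))
  step 1: add(add(Z, SZ), mul(SSZ, add(Z, SZ)))
  step 2: add(SZ, mul(SSZ, add(Z, SZ)))
  step 3: S(add(Z, mul(SSZ, add(Z, SZ))))
  step 4: S(mul(SSZ, add(Z, SZ)))
  step 5: S(add(add(Z, SZ), mul(SZ, add(Z, SZ))))
  step 6: S(add(SZ, mul(SZ, add(Z, SZ))))
  step 7: S(S(add(Z, mul(SZ, add(Z, SZ)))))
  step 8: S(S(mul(SZ, add(Z, SZ))))
  step 9: S(S(add(add(Z, SZ), mul(Z, add(Z, SZ)))))
  step 10: S(S(add(SZ, mul(Z, add(Z, SZ)))))
  step 11: S(S(S(add(Z, mul(Z, add(Z, SZ))))))

Answer: NO — after 11 steps the term is S(S(S(add(Z, mul(Z, add(Z, SZ)))))), not yet normal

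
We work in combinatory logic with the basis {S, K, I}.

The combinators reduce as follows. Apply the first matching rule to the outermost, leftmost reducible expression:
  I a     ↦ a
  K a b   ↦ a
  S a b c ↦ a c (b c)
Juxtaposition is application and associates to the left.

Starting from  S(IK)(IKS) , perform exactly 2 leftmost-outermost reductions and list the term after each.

Answer: after 2 steps: SK(KS)

Derivation:
  start: S(IK)(IKS)
  →1  SK(IKS)
  →2  SK(KS)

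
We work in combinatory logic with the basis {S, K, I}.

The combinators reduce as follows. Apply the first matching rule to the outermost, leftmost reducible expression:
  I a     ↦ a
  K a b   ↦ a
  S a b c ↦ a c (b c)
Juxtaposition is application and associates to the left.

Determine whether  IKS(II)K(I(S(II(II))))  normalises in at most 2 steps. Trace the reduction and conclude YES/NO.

  start: IKS(II)K(I(S(II(II))))
  →1  KS(II)K(I(S(II(II))))
  →2  SK(I(S(II(II))))

Answer: NO — after 2 steps the term is SK(I(S(II(II)))), not yet normal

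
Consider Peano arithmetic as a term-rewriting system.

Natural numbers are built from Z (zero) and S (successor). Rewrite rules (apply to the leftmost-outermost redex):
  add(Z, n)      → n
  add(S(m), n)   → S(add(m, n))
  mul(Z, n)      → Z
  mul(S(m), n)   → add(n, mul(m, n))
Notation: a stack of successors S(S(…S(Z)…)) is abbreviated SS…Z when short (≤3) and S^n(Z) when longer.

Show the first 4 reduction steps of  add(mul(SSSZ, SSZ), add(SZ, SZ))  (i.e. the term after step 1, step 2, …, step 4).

Answer: after 4 steps: S(add(S(add(Z, mul(SSZ, SSZ))), add(SZ, SZ)))

Working:
  start: add(mul(SSSZ, SSZ), add(SZ, SZ))
  →1  add(add(SSZ, mul(SSZ, SSZ)), add(SZ, SZ))
  →2  add(S(add(SZ, mul(SSZ, SSZ))), add(SZ, SZ))
  →3  S(add(add(SZ, mul(SSZ, SSZ)), add(SZ, SZ)))
  →4  S(add(S(add(Z, mul(SSZ, SSZ))), add(SZ, SZ)))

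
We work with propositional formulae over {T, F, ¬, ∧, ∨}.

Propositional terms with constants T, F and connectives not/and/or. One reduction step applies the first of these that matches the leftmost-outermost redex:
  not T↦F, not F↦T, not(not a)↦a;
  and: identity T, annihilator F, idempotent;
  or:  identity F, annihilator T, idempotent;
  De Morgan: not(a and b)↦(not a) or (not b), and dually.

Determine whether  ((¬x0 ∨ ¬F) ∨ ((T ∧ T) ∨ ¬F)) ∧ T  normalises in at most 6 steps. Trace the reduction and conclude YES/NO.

  start: ((¬x0 ∨ ¬F) ∨ ((T ∧ T) ∨ ¬F)) ∧ T
  [1] (¬x0 ∨ ¬F) ∨ ((T ∧ T) ∨ ¬F)
  [2] (¬x0 ∨ T) ∨ ((T ∧ T) ∨ ¬F)
  [3] T ∨ ((T ∧ T) ∨ ¬F)
  [4] T

Answer: YES — reaches normal form T in 4 ≤ 6 steps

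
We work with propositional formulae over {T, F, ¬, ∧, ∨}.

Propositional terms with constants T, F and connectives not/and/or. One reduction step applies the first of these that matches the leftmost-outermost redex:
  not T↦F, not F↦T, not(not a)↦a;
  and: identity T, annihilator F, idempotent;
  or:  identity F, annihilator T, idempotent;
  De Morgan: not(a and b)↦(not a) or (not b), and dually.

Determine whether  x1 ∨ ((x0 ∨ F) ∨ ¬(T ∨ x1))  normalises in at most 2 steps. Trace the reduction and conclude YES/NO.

  start: x1 ∨ ((x0 ∨ F) ∨ ¬(T ∨ x1))
  [1] x1 ∨ (x0 ∨ ¬(T ∨ x1))
  [2] x1 ∨ (x0 ∨ (¬T ∧ ¬x1))

Answer: NO — after 2 steps the term is x1 ∨ (x0 ∨ (¬T ∧ ¬x1)), not yet normal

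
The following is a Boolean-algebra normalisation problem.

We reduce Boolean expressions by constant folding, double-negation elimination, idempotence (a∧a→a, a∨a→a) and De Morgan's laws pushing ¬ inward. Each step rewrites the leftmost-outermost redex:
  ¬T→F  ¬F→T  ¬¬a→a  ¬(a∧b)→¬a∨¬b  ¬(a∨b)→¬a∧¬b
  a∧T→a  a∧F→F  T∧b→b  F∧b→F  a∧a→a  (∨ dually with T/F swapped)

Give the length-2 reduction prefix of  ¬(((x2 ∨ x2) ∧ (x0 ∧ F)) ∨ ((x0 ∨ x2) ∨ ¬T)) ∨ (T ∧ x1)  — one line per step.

  start: ¬(((x2 ∨ x2) ∧ (x0 ∧ F)) ∨ ((x0 ∨ x2) ∨ ¬T)) ∨ (T ∧ x1)
  →1  (¬((x2 ∨ x2) ∧ (x0 ∧ F)) ∧ ¬((x0 ∨ x2) ∨ ¬T)) ∨ (T ∧ x1)
  →2  ((¬(x2 ∨ x2) ∨ ¬(x0 ∧ F)) ∧ ¬((x0 ∨ x2) ∨ ¬T)) ∨ (T ∧ x1)

Answer: after 2 steps: ((¬(x2 ∨ x2) ∨ ¬(x0 ∧ F)) ∧ ¬((x0 ∨ x2) ∨ ¬T)) ∨ (T ∧ x1)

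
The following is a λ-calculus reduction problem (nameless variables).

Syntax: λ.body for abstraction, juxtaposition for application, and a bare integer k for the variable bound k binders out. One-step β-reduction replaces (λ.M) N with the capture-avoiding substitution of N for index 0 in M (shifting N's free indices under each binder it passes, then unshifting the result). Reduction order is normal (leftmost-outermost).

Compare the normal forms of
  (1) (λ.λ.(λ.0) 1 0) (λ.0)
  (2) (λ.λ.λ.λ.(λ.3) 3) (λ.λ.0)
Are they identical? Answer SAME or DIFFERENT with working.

Answer: DIFFERENT — A ⇓ λ.0, B ⇓ λ.λ.λ.2

Reduction:
Term A:
  start: (λ.λ.(λ.0) 1 0) (λ.0)
  step 1: λ.(λ.0) (λ.0) 0
  step 2: λ.(λ.0) 0
  step 3: λ.0

Term B:
  start: (λ.λ.λ.λ.(λ.3) 3) (λ.λ.0)
  step 1: λ.λ.λ.(λ.3) (λ.λ.0)
  step 2: λ.λ.λ.2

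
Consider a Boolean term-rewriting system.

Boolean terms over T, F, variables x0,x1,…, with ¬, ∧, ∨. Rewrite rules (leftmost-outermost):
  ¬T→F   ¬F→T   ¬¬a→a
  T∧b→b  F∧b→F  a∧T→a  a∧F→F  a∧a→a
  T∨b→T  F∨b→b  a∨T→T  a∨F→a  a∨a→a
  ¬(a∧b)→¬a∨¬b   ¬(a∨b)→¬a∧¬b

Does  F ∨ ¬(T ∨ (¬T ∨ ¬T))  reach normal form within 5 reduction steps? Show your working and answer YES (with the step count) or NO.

  start: F ∨ ¬(T ∨ (¬T ∨ ¬T))
  →1  ¬(T ∨ (¬T ∨ ¬T))
  →2  ¬T ∧ ¬(¬T ∨ ¬T)
  →3  F ∧ ¬(¬T ∨ ¬T)
  →4  F

Answer: YES — reaches normal form F in 4 ≤ 5 steps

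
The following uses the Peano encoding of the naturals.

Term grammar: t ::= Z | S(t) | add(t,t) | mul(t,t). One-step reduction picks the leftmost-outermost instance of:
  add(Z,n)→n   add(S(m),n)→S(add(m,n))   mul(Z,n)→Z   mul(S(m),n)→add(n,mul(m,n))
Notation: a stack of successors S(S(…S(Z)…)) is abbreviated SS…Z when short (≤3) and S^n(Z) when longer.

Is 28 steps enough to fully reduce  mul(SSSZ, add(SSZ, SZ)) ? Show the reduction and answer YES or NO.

  start: mul(SSSZ, add(SSZ, SZ))
  [1] add(add(SSZ, SZ), mul(SSZ, add(SSZ, SZ)))
  [2] add(S(add(SZ, SZ)), mul(SSZ, add(SSZ, SZ)))
  [3] S(add(add(SZ, SZ), mul(SSZ, add(SSZ, SZ))))
  [4] S(add(S(add(Z, SZ)), mul(SSZ, add(SSZ, SZ))))
  [5] S(S(add(add(Z, SZ), mul(SSZ, add(SSZ, SZ)))))
  [6] S(S(add(SZ, mul(SSZ, add(SSZ, SZ)))))
  [7] S(S(S(add(Z, mul(SSZ, add(SSZ, SZ))))))
  [8] S(S(S(mul(SSZ, add(SSZ, SZ)))))
  [9] S(S(S(add(add(SSZ, SZ), mul(SZ, add(SSZ, SZ))))))
  [10] S(S(S(add(S(add(SZ, SZ)), mul(SZ, add(SSZ, SZ))))))
  [11] S(S(S(S(add(add(SZ, SZ), mul(SZ, add(SSZ, SZ)))))))
  [12] S(S(S(S(add(S(add(Z, SZ)), mul(SZ, add(SSZ, SZ)))))))
  [13] S(S(S(S(S(add(add(Z, SZ), mul(SZ, add(SSZ, SZ))))))))
  [14] S(S(S(S(S(add(SZ, mul(SZ, add(SSZ, SZ))))))))
  [15] S(S(S(S(S(S(add(Z, mul(SZ, add(SSZ, SZ)))))))))
  [16] S(S(S(S(S(S(mul(SZ, add(SSZ, SZ))))))))
  [17] S(S(S(S(S(S(add(add(SSZ, SZ), mul(Z, add(SSZ, SZ)))))))))
  [18] S(S(S(S(S(S(add(S(add(SZ, SZ)), mul(Z, add(SSZ, SZ)))))))))
  [19] S(S(S(S(S(S(S(add(add(SZ, SZ), mul(Z, add(SSZ, SZ))))))))))
  [20] S(S(S(S(S(S(S(add(S(add(Z, SZ)), mul(Z, add(SSZ, SZ))))))))))
  [21] S(S(S(S(S(S(S(S(add(add(Z, SZ), mul(Z, add(SSZ, SZ)))))))))))
  [22] S(S(S(S(S(S(S(S(add(SZ, mul(Z, add(SSZ, SZ)))))))))))
  [23] S(S(S(S(S(S(S(S(S(add(Z, mul(Z, add(SSZ, SZ))))))))))))
  [24] S(S(S(S(S(S(S(S(S(mul(Z, add(SSZ, SZ)))))))))))
  [25] S^9(Z)

Answer: YES — reaches normal form S^9(Z) in 25 ≤ 28 steps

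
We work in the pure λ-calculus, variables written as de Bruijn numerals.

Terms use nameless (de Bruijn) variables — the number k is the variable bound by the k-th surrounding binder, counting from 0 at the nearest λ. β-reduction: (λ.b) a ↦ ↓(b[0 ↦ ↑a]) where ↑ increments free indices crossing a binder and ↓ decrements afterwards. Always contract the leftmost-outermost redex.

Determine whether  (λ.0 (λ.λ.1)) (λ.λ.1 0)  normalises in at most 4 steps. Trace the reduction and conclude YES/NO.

  start: (λ.0 (λ.λ.1)) (λ.λ.1 0)
  step 1: (λ.λ.1 0) (λ.λ.1)
  step 2: λ.(λ.λ.1) 0
  step 3: λ.λ.1

Answer: YES — reaches normal form λ.λ.1 in 3 ≤ 4 steps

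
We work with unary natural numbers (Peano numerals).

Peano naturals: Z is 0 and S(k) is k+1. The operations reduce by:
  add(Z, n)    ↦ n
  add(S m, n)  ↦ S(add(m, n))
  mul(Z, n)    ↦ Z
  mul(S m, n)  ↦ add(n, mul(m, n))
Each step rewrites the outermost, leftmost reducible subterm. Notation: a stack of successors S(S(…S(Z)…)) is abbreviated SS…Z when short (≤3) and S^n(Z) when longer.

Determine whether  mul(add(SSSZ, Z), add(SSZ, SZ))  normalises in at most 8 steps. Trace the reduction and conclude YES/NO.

Answer: NO — after 8 steps the term is S(S(S(add(Z, mul(add(SSZ, Z), add(SSZ, SZ)))))), not yet normal

Derivation:
  start: mul(add(SSSZ, Z), add(SSZ, SZ))
  [1] mul(S(add(SSZ, Z)), add(SSZ, SZ))
  [2] add(add(SSZ, SZ), mul(add(SSZ, Z), add(SSZ, SZ)))
  [3] add(S(add(SZ, SZ)), mul(add(SSZ, Z), add(SSZ, SZ)))
  [4] S(add(add(SZ, SZ), mul(add(SSZ, Z), add(SSZ, SZ))))
  [5] S(add(S(add(Z, SZ)), mul(add(SSZ, Z), add(SSZ, SZ))))
  [6] S(S(add(add(Z, SZ), mul(add(SSZ, Z), add(SSZ, SZ)))))
  [7] S(S(add(SZ, mul(add(SSZ, Z), add(SSZ, SZ)))))
  [8] S(S(S(add(Z, mul(add(SSZ, Z), add(SSZ, SZ))))))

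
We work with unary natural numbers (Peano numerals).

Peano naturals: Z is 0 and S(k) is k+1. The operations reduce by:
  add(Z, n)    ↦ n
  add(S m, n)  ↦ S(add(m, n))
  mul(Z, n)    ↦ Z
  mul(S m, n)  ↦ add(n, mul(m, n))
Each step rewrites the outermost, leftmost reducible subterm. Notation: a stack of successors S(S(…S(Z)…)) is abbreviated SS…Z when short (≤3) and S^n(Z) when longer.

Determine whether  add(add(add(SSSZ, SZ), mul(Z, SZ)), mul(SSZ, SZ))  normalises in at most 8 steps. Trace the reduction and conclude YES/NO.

Answer: NO — after 8 steps the term is S(S(add(S(add(add(Z, SZ), mul(Z, SZ))), mul(SSZ, SZ)))), not yet normal

Working:
  start: add(add(add(SSSZ, SZ), mul(Z, SZ)), mul(SSZ, SZ))
  →1  add(add(S(add(SSZ, SZ)), mul(Z, SZ)), mul(SSZ, SZ))
  →2  add(S(add(add(SSZ, SZ), mul(Z, SZ))), mul(SSZ, SZ))
  →3  S(add(add(add(SSZ, SZ), mul(Z, SZ)), mul(SSZ, SZ)))
  →4  S(add(add(S(add(SZ, SZ)), mul(Z, SZ)), mul(SSZ, SZ)))
  →5  S(add(S(add(add(SZ, SZ), mul(Z, SZ))), mul(SSZ, SZ)))
  →6  S(S(add(add(add(SZ, SZ), mul(Z, SZ)), mul(SSZ, SZ))))
  →7  S(S(add(add(S(add(Z, SZ)), mul(Z, SZ)), mul(SSZ, SZ))))
  →8  S(S(add(S(add(add(Z, SZ), mul(Z, SZ))), mul(SSZ, SZ))))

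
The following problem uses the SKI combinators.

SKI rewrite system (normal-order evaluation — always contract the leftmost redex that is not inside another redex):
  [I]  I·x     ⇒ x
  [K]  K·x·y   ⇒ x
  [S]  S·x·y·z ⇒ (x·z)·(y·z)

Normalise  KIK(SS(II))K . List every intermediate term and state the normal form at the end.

  start: KIK(SS(II))K
  step 1: I(SS(II))K
  step 2: SS(II)K
  step 3: SK(IIK)
  step 4: SK(IK)
  step 5: SKK

Answer: normal form = SKK  (in 5 steps)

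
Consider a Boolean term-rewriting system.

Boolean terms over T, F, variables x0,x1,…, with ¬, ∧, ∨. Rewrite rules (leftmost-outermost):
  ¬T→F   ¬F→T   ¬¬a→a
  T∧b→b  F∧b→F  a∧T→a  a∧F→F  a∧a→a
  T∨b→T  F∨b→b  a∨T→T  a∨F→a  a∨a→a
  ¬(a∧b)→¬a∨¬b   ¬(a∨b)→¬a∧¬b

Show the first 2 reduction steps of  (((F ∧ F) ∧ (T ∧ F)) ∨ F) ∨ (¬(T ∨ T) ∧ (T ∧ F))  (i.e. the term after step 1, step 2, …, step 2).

  start: (((F ∧ F) ∧ (T ∧ F)) ∨ F) ∨ (¬(T ∨ T) ∧ (T ∧ F))
  step 1: ((F ∧ F) ∧ (T ∧ F)) ∨ (¬(T ∨ T) ∧ (T ∧ F))
  step 2: (F ∧ (T ∧ F)) ∨ (¬(T ∨ T) ∧ (T ∧ F))

Answer: after 2 steps: (F ∧ (T ∧ F)) ∨ (¬(T ∨ T) ∧ (T ∧ F))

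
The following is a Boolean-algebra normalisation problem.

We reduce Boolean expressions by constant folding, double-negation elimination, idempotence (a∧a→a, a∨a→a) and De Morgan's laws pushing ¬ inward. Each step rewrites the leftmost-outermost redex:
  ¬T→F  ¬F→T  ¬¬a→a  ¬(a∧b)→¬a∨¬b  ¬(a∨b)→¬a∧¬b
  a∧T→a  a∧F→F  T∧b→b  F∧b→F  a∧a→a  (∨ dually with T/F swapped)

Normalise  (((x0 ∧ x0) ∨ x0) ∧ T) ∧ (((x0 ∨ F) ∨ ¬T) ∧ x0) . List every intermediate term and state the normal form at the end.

Answer: normal form = x0  (in 8 steps)

Working:
  start: (((x0 ∧ x0) ∨ x0) ∧ T) ∧ (((x0 ∨ F) ∨ ¬T) ∧ x0)
  [1] ((x0 ∧ x0) ∨ x0) ∧ (((x0 ∨ F) ∨ ¬T) ∧ x0)
  [2] (x0 ∨ x0) ∧ (((x0 ∨ F) ∨ ¬T) ∧ x0)
  [3] x0 ∧ (((x0 ∨ F) ∨ ¬T) ∧ x0)
  [4] x0 ∧ ((x0 ∨ ¬T) ∧ x0)
  [5] x0 ∧ ((x0 ∨ F) ∧ x0)
  [6] x0 ∧ (x0 ∧ x0)
  [7] x0 ∧ x0
  [8] x0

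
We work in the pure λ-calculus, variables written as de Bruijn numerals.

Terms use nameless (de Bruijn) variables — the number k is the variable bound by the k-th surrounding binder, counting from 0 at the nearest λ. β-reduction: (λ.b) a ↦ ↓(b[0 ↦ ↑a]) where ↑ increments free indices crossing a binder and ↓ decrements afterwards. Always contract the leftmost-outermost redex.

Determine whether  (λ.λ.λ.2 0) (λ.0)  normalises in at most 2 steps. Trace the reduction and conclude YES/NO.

Answer: YES — reaches normal form λ.λ.0 in 2 ≤ 2 steps

Derivation:
  start: (λ.λ.λ.2 0) (λ.0)
  step 1: λ.λ.(λ.0) 0
  step 2: λ.λ.0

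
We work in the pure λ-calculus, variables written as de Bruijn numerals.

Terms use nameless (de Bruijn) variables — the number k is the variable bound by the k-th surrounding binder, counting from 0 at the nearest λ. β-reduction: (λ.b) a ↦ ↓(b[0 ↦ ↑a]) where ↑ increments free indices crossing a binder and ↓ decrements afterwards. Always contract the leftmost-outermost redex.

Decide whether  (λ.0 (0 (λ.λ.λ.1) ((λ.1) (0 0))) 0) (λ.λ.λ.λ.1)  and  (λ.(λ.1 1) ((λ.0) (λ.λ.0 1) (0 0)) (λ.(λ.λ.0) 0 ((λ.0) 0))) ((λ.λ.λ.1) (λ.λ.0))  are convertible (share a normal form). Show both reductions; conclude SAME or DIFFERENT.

Answer: SAME — A ⇓ λ.λ.1, B ⇓ λ.λ.1

Derivation:
Term A:
  start: (λ.0 (0 (λ.λ.λ.1) ((λ.1) (0 0))) 0) (λ.λ.λ.λ.1)
  step 1: (λ.λ.λ.λ.1) ((λ.λ.λ.λ.1) (λ.λ.λ.1) ((λ.λ.λ.λ.λ.1) ((λ.λ.λ.λ.1) (λ.λ.λ.λ.1)))) (λ.λ.λ.λ.1)
  step 2: (λ.λ.λ.1) (λ.λ.λ.λ.1)
  step 3: λ.λ.1

Term B:
  start: (λ.(λ.1 1) ((λ.0) (λ.λ.0 1) (0 0)) (λ.(λ.λ.0) 0 ((λ.0) 0))) ((λ.λ.λ.1) (λ.λ.0))
  step 1: (λ.(λ.λ.λ.1) (λ.λ.0) ((λ.λ.λ.1) (λ.λ.0))) ((λ.0) (λ.λ.0 1) ((λ.λ.λ.1) (λ.λ.0) ((λ.λ.λ.1) (λ.λ.0)))) (λ.(λ.λ.0) 0 ((λ.0) 0))
  step 2: (λ.λ.λ.1) (λ.λ.0) ((λ.λ.λ.1) (λ.λ.0)) (λ.(λ.λ.0) 0 ((λ.0) 0))
  step 3: (λ.λ.1) ((λ.λ.λ.1) (λ.λ.0)) (λ.(λ.λ.0) 0 ((λ.0) 0))
  step 4: (λ.(λ.λ.λ.1) (λ.λ.0)) (λ.(λ.λ.0) 0 ((λ.0) 0))
  step 5: (λ.λ.λ.1) (λ.λ.0)
  step 6: λ.λ.1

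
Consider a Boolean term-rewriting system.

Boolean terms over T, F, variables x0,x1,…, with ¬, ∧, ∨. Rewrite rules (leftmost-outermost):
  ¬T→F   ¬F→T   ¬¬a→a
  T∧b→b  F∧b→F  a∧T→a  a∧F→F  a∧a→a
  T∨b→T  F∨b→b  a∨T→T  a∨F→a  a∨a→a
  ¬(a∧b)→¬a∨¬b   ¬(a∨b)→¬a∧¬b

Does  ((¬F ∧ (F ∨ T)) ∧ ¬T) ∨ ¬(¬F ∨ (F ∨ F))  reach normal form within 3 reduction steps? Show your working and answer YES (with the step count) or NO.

  start: ((¬F ∧ (F ∨ T)) ∧ ¬T) ∨ ¬(¬F ∨ (F ∨ F))
  [1] ((T ∧ (F ∨ T)) ∧ ¬T) ∨ ¬(¬F ∨ (F ∨ F))
  [2] ((F ∨ T) ∧ ¬T) ∨ ¬(¬F ∨ (F ∨ F))
  [3] (T ∧ ¬T) ∨ ¬(¬F ∨ (F ∨ F))

Answer: NO — after 3 steps the term is (T ∧ ¬T) ∨ ¬(¬F ∨ (F ∨ F)), not yet normal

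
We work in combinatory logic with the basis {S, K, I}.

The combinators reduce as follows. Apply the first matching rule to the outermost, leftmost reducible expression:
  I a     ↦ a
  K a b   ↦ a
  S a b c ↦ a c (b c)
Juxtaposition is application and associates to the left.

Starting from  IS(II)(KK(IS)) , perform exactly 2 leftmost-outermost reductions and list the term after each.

Answer: after 2 steps: SI(KK(IS))

Derivation:
  start: IS(II)(KK(IS))
  step 1: S(II)(KK(IS))
  step 2: SI(KK(IS))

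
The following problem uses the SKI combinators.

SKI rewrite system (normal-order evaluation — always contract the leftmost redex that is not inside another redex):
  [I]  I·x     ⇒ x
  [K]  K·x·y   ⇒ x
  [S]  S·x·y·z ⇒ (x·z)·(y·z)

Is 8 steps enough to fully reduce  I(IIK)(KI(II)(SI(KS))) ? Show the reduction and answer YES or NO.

  start: I(IIK)(KI(II)(SI(KS)))
  [1] IIK(KI(II)(SI(KS)))
  [2] IK(KI(II)(SI(KS)))
  [3] K(KI(II)(SI(KS)))
  [4] K(I(SI(KS)))
  [5] K(SI(KS))

Answer: YES — reaches normal form K(SI(KS)) in 5 ≤ 8 steps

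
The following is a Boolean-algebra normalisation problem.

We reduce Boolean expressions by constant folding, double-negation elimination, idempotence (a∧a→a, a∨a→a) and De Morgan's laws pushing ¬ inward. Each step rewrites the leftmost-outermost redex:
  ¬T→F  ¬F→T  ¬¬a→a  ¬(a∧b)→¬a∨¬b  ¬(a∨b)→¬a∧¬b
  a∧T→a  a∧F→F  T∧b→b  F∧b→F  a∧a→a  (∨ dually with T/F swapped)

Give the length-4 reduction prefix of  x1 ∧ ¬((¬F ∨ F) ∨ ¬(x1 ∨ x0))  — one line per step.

  start: x1 ∧ ¬((¬F ∨ F) ∨ ¬(x1 ∨ x0))
  [1] x1 ∧ (¬(¬F ∨ F) ∧ ¬¬(x1 ∨ x0))
  [2] x1 ∧ ((¬¬F ∧ ¬F) ∧ ¬¬(x1 ∨ x0))
  [3] x1 ∧ ((F ∧ ¬F) ∧ ¬¬(x1 ∨ x0))
  [4] x1 ∧ (F ∧ ¬¬(x1 ∨ x0))

Answer: after 4 steps: x1 ∧ (F ∧ ¬¬(x1 ∨ x0))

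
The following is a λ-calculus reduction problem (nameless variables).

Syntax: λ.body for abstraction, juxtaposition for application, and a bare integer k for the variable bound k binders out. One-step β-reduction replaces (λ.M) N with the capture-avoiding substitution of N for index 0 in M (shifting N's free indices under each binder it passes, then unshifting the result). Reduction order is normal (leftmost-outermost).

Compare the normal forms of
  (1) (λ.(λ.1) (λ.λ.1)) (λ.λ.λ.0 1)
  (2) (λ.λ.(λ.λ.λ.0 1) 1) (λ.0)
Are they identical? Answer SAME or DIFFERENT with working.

Term A:
  start: (λ.(λ.1) (λ.λ.1)) (λ.λ.λ.0 1)
  →1  (λ.λ.λ.λ.0 1) (λ.λ.1)
  →2  λ.λ.λ.0 1

Term B:
  start: (λ.λ.(λ.λ.λ.0 1) 1) (λ.0)
  →1  λ.(λ.λ.λ.0 1) (λ.0)
  →2  λ.λ.λ.0 1

Answer: SAME — A ⇓ λ.λ.λ.0 1, B ⇓ λ.λ.λ.0 1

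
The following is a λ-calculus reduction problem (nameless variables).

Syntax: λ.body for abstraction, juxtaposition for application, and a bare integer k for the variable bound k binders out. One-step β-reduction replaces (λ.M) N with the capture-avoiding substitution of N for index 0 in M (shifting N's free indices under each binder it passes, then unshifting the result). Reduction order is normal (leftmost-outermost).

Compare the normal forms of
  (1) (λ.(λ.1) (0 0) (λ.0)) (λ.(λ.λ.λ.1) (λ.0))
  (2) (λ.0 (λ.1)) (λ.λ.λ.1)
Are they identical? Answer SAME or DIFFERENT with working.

Answer: SAME — A ⇓ λ.λ.1, B ⇓ λ.λ.1

Derivation:
Term A:
  start: (λ.(λ.1) (0 0) (λ.0)) (λ.(λ.λ.λ.1) (λ.0))
  [1] (λ.λ.(λ.λ.λ.1) (λ.0)) ((λ.(λ.λ.λ.1) (λ.0)) (λ.(λ.λ.λ.1) (λ.0))) (λ.0)
  [2] (λ.(λ.λ.λ.1) (λ.0)) (λ.0)
  [3] (λ.λ.λ.1) (λ.0)
  [4] λ.λ.1

Term B:
  start: (λ.0 (λ.1)) (λ.λ.λ.1)
  [1] (λ.λ.λ.1) (λ.λ.λ.λ.1)
  [2] λ.λ.1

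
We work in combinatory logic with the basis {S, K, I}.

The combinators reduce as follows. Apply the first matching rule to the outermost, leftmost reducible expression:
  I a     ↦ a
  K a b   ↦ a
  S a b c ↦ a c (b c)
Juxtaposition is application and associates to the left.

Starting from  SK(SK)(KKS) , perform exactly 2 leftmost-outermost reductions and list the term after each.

  start: SK(SK)(KKS)
  [1] K(KKS)(SK(KKS))
  [2] KKS

Answer: after 2 steps: KKS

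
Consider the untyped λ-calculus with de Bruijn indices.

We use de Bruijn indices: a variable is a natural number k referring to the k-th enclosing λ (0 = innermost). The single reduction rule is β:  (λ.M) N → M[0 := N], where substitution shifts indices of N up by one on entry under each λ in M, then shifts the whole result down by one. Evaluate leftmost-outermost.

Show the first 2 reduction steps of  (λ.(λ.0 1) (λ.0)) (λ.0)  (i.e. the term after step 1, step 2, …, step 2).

Answer: after 2 steps: (λ.0) (λ.0)

Derivation:
  start: (λ.(λ.0 1) (λ.0)) (λ.0)
  [1] (λ.0 (λ.0)) (λ.0)
  [2] (λ.0) (λ.0)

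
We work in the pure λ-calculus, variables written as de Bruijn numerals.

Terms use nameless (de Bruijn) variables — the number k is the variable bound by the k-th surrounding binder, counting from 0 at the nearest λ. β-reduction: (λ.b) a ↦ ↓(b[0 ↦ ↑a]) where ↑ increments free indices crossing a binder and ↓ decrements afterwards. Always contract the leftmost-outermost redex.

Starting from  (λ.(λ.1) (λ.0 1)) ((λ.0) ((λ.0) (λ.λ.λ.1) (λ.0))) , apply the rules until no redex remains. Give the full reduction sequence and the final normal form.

Answer: normal form = λ.λ.1  (in 5 steps)

Working:
  start: (λ.(λ.1) (λ.0 1)) ((λ.0) ((λ.0) (λ.λ.λ.1) (λ.0)))
  →1  (λ.(λ.0) ((λ.0) (λ.λ.λ.1) (λ.0))) (λ.0 ((λ.0) ((λ.0) (λ.λ.λ.1) (λ.0))))
  →2  (λ.0) ((λ.0) (λ.λ.λ.1) (λ.0))
  →3  (λ.0) (λ.λ.λ.1) (λ.0)
  →4  (λ.λ.λ.1) (λ.0)
  →5  λ.λ.1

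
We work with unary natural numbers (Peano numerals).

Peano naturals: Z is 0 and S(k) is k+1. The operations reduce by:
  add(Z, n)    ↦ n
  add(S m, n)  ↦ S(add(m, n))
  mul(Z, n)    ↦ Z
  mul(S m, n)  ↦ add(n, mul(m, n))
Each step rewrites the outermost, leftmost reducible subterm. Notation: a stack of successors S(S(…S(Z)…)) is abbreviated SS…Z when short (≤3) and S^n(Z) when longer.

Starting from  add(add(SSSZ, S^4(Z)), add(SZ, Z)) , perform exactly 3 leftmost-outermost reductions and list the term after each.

Answer: after 3 steps: S(add(S(add(SZ, S^4(Z))), add(SZ, Z)))

Reduction:
  start: add(add(SSSZ, S^4(Z)), add(SZ, Z))
  step 1: add(S(add(SSZ, S^4(Z))), add(SZ, Z))
  step 2: S(add(add(SSZ, S^4(Z)), add(SZ, Z)))
  step 3: S(add(S(add(SZ, S^4(Z))), add(SZ, Z)))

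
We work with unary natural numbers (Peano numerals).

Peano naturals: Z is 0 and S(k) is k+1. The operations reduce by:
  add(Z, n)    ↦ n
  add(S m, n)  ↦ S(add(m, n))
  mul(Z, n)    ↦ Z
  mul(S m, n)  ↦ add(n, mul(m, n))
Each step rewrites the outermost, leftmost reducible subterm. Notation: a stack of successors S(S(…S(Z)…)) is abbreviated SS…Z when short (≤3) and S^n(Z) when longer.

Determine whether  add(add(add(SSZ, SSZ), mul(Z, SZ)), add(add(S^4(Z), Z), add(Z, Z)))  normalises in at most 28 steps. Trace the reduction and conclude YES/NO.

  start: add(add(add(SSZ, SSZ), mul(Z, SZ)), add(add(S^4(Z), Z), add(Z, Z)))
  step 1: add(add(S(add(SZ, SSZ)), mul(Z, SZ)), add(add(S^4(Z), Z), add(Z, Z)))
  step 2: add(S(add(add(SZ, SSZ), mul(Z, SZ))), add(add(S^4(Z), Z), add(Z, Z)))
  step 3: S(add(add(add(SZ, SSZ), mul(Z, SZ)), add(add(S^4(Z), Z), add(Z, Z))))
  step 4: S(add(add(S(add(Z, SSZ)), mul(Z, SZ)), add(add(S^4(Z), Z), add(Z, Z))))
  step 5: S(add(S(add(add(Z, SSZ), mul(Z, SZ))), add(add(S^4(Z), Z), add(Z, Z))))
  step 6: S(S(add(add(add(Z, SSZ), mul(Z, SZ)), add(add(S^4(Z), Z), add(Z, Z)))))
  step 7: S(S(add(add(SSZ, mul(Z, SZ)), add(add(S^4(Z), Z), add(Z, Z)))))
  step 8: S(S(add(S(add(SZ, mul(Z, SZ))), add(add(S^4(Z), Z), add(Z, Z)))))
  step 9: S(S(S(add(add(SZ, mul(Z, SZ)), add(add(S^4(Z), Z), add(Z, Z))))))
  step 10: S(S(S(add(S(add(Z, mul(Z, SZ))), add(add(S^4(Z), Z), add(Z, Z))))))
  step 11: S(S(S(S(add(add(Z, mul(Z, SZ)), add(add(S^4(Z), Z), add(Z, Z)))))))
  step 12: S(S(S(S(add(mul(Z, SZ), add(add(S^4(Z), Z), add(Z, Z)))))))
  step 13: S(S(S(S(add(Z, add(add(S^4(Z), Z), add(Z, Z)))))))
  step 14: S(S(S(S(add(add(S^4(Z), Z), add(Z, Z))))))
  step 15: S(S(S(S(add(S(add(SSSZ, Z)), add(Z, Z))))))
  step 16: S(S(S(S(S(add(add(SSSZ, Z), add(Z, Z)))))))
  step 17: S(S(S(S(S(add(S(add(SSZ, Z)), add(Z, Z)))))))
  step 18: S(S(S(S(S(S(add(add(SSZ, Z), add(Z, Z))))))))
  step 19: S(S(S(S(S(S(add(S(add(SZ, Z)), add(Z, Z))))))))
  step 20: S(S(S(S(S(S(S(add(add(SZ, Z), add(Z, Z)))))))))
  step 21: S(S(S(S(S(S(S(add(S(add(Z, Z)), add(Z, Z)))))))))
  step 22: S(S(S(S(S(S(S(S(add(add(Z, Z), add(Z, Z))))))))))
  step 23: S(S(S(S(S(S(S(S(add(Z, add(Z, Z))))))))))
  step 24: S(S(S(S(S(S(S(S(add(Z, Z)))))))))
  step 25: S^8(Z)

Answer: YES — reaches normal form S^8(Z) in 25 ≤ 28 steps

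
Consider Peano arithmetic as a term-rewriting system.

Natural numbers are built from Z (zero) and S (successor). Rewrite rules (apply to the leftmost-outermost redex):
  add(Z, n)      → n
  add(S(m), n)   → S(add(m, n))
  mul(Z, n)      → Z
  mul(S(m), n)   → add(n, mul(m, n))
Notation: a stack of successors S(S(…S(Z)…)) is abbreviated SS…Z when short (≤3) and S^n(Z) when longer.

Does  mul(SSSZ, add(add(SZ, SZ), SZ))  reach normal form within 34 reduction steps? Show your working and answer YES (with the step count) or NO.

Answer: YES — reaches normal form S^9(Z) in 31 ≤ 34 steps

Derivation:
  start: mul(SSSZ, add(add(SZ, SZ), SZ))
  →1  add(add(add(SZ, SZ), SZ), mul(SSZ, add(add(SZ, SZ), SZ)))
  →2  add(add(S(add(Z, SZ)), SZ), mul(SSZ, add(add(SZ, SZ), SZ)))
  →3  add(S(add(add(Z, SZ), SZ)), mul(SSZ, add(add(SZ, SZ), SZ)))
  →4  S(add(add(add(Z, SZ), SZ), mul(SSZ, add(add(SZ, SZ), SZ))))
  →5  S(add(add(SZ, SZ), mul(SSZ, add(add(SZ, SZ), SZ))))
  →6  S(add(S(add(Z, SZ)), mul(SSZ, add(add(SZ, SZ), SZ))))
  →7  S(S(add(add(Z, SZ), mul(SSZ, add(add(SZ, SZ), SZ)))))
  →8  S(S(add(SZ, mul(SSZ, add(add(SZ, SZ), SZ)))))
  →9  S(S(S(add(Z, mul(SSZ, add(add(SZ, SZ), SZ))))))
  →10  S(S(S(mul(SSZ, add(add(SZ, SZ), SZ)))))
  →11  S(S(S(add(add(add(SZ, SZ), SZ), mul(SZ, add(add(SZ, SZ), SZ))))))
  →12  S(S(S(add(add(S(add(Z, SZ)), SZ), mul(SZ, add(add(SZ, SZ), SZ))))))
  →13  S(S(S(add(S(add(add(Z, SZ), SZ)), mul(SZ, add(add(SZ, SZ), SZ))))))
  →14  S(S(S(S(add(add(add(Z, SZ), SZ), mul(SZ, add(add(SZ, SZ), SZ)))))))
  →15  S(S(S(S(add(add(SZ, SZ), mul(SZ, add(add(SZ, SZ), SZ)))))))
  →16  S(S(S(S(add(S(add(Z, SZ)), mul(SZ, add(add(SZ, SZ), SZ)))))))
  →17  S(S(S(S(S(add(add(Z, SZ), mul(SZ, add(add(SZ, SZ), SZ))))))))
  →18  S(S(S(S(S(add(SZ, mul(SZ, add(add(SZ, SZ), SZ))))))))
  →19  S(S(S(S(S(S(add(Z, mul(SZ, add(add(SZ, SZ), SZ)))))))))
  →20  S(S(S(S(S(S(mul(SZ, add(add(SZ, SZ), SZ))))))))
  →21  S(S(S(S(S(S(add(add(add(SZ, SZ), SZ), mul(Z, add(add(SZ, SZ), SZ)))))))))
  →22  S(S(S(S(S(S(add(add(S(add(Z, SZ)), SZ), mul(Z, add(add(SZ, SZ), SZ)))))))))
  →23  S(S(S(S(S(S(add(S(add(add(Z, SZ), SZ)), mul(Z, add(add(SZ, SZ), SZ)))))))))
  →24  S(S(S(S(S(S(S(add(add(add(Z, SZ), SZ), mul(Z, add(add(SZ, SZ), SZ))))))))))
  →25  S(S(S(S(S(S(S(add(add(SZ, SZ), mul(Z, add(add(SZ, SZ), SZ))))))))))
  →26  S(S(S(S(S(S(S(add(S(add(Z, SZ)), mul(Z, add(add(SZ, SZ), SZ))))))))))
  →27  S(S(S(S(S(S(S(S(add(add(Z, SZ), mul(Z, add(add(SZ, SZ), SZ)))))))))))
  →28  S(S(S(S(S(S(S(S(add(SZ, mul(Z, add(add(SZ, SZ), SZ)))))))))))
  →29  S(S(S(S(S(S(S(S(S(add(Z, mul(Z, add(add(SZ, SZ), SZ))))))))))))
  →30  S(S(S(S(S(S(S(S(S(mul(Z, add(add(SZ, SZ), SZ)))))))))))
  →31  S^9(Z)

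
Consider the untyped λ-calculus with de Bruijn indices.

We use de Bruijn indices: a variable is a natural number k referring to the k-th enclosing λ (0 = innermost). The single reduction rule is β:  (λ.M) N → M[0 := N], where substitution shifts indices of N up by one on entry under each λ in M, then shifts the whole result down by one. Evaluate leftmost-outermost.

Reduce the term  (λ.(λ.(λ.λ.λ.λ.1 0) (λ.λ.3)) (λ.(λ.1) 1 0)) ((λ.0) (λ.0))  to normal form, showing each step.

Answer: normal form = λ.λ.λ.1 0  (in 3 steps)

Working:
  start: (λ.(λ.(λ.λ.λ.λ.1 0) (λ.λ.3)) (λ.(λ.1) 1 0)) ((λ.0) (λ.0))
  →1  (λ.(λ.λ.λ.λ.1 0) (λ.λ.(λ.0) (λ.0))) (λ.(λ.1) ((λ.0) (λ.0)) 0)
  →2  (λ.λ.λ.λ.1 0) (λ.λ.(λ.0) (λ.0))
  →3  λ.λ.λ.1 0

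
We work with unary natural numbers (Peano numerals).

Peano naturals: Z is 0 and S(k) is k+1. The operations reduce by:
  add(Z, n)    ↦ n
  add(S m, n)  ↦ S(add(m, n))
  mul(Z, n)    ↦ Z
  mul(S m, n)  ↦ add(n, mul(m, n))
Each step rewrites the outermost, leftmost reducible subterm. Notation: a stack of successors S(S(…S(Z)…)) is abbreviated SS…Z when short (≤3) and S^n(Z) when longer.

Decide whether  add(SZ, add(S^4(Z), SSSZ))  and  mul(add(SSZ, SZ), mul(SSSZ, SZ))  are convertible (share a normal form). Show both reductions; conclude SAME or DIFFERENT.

Term A:
  start: add(SZ, add(S^4(Z), SSSZ))
  [1] S(add(Z, add(S^4(Z), SSSZ)))
  [2] S(add(S^4(Z), SSSZ))
  [3] S(S(add(SSSZ, SSSZ)))
  [4] S(S(S(add(SSZ, SSSZ))))
  [5] S(S(S(S(add(SZ, SSSZ)))))
  [6] S(S(S(S(S(add(Z, SSSZ))))))
  [7] S^8(Z)

Term B:
  start: mul(add(SSZ, SZ), mul(SSSZ, SZ))
  [1] mul(S(add(SZ, SZ)), mul(SSSZ, SZ))
  [2] add(mul(SSSZ, SZ), mul(add(SZ, SZ), mul(SSSZ, SZ)))
  [3] add(add(SZ, mul(SSZ, SZ)), mul(add(SZ, SZ), mul(SSSZ, SZ)))
  [4] add(S(add(Z, mul(SSZ, SZ))), mul(add(SZ, SZ), mul(SSSZ, SZ)))
  [5] S(add(add(Z, mul(SSZ, SZ)), mul(add(SZ, SZ), mul(SSSZ, SZ))))
  [6] S(add(mul(SSZ, SZ), mul(add(SZ, SZ), mul(SSSZ, SZ))))
  [7] S(add(add(SZ, mul(SZ, SZ)), mul(add(SZ, SZ), mul(SSSZ, SZ))))
  [8] S(add(S(add(Z, mul(SZ, SZ))), mul(add(SZ, SZ), mul(SSSZ, SZ))))
  [9] S(S(add(add(Z, mul(SZ, SZ)), mul(add(SZ, SZ), mul(SSSZ, SZ)))))
  [10] S(S(add(mul(SZ, SZ), mul(add(SZ, SZ), mul(SSSZ, SZ)))))
  [11] S(S(add(add(SZ, mul(Z, SZ)), mul(add(SZ, SZ), mul(SSSZ, SZ)))))
  [12] S(S(add(S(add(Z, mul(Z, SZ))), mul(add(SZ, SZ), mul(SSSZ, SZ)))))
  [13] S(S(S(add(add(Z, mul(Z, SZ)), mul(add(SZ, SZ), mul(SSSZ, SZ))))))
  [14] S(S(S(add(mul(Z, SZ), mul(add(SZ, SZ), mul(SSSZ, SZ))))))
  [15] S(S(S(add(Z, mul(add(SZ, SZ), mul(SSSZ, SZ))))))
  [16] S(S(S(mul(add(SZ, SZ), mul(SSSZ, SZ)))))
  [17] S(S(S(mul(S(add(Z, SZ)), mul(SSSZ, SZ)))))
  [18] S(S(S(add(mul(SSSZ, SZ), mul(add(Z, SZ), mul(SSSZ, SZ))))))
  [19] S(S(S(add(add(SZ, mul(SSZ, SZ)), mul(add(Z, SZ), mul(SSSZ, SZ))))))
  [20] S(S(S(add(S(add(Z, mul(SSZ, SZ))), mul(add(Z, SZ), mul(SSSZ, SZ))))))
  [21] S(S(S(S(add(add(Z, mul(SSZ, SZ)), mul(add(Z, SZ), mul(SSSZ, SZ)))))))
  [22] S(S(S(S(add(mul(SSZ, SZ), mul(add(Z, SZ), mul(SSSZ, SZ)))))))
  [23] S(S(S(S(add(add(SZ, mul(SZ, SZ)), mul(add(Z, SZ), mul(SSSZ, SZ)))))))
  [24] S(S(S(S(add(S(add(Z, mul(SZ, SZ))), mul(add(Z, SZ), mul(SSSZ, SZ)))))))
  [25] S(S(S(S(S(add(add(Z, mul(SZ, SZ)), mul(add(Z, SZ), mul(SSSZ, SZ))))))))
  [26] S(S(S(S(S(add(mul(SZ, SZ), mul(add(Z, SZ), mul(SSSZ, SZ))))))))
  [27] S(S(S(S(S(add(add(SZ, mul(Z, SZ)), mul(add(Z, SZ), mul(SSSZ, SZ))))))))
  [28] S(S(S(S(S(add(S(add(Z, mul(Z, SZ))), mul(add(Z, SZ), mul(SSSZ, SZ))))))))
  [29] S(S(S(S(S(S(add(add(Z, mul(Z, SZ)), mul(add(Z, SZ), mul(SSSZ, SZ)))))))))
  [30] S(S(S(S(S(S(add(mul(Z, SZ), mul(add(Z, SZ), mul(SSSZ, SZ)))))))))
  [31] S(S(S(S(S(S(add(Z, mul(add(Z, SZ), mul(SSSZ, SZ)))))))))
  [32] S(S(S(S(S(S(mul(add(Z, SZ), mul(SSSZ, SZ))))))))
  [33] S(S(S(S(S(S(mul(SZ, mul(SSSZ, SZ))))))))
  [34] S(S(S(S(S(S(add(mul(SSSZ, SZ), mul(Z, mul(SSSZ, SZ)))))))))
  [35] S(S(S(S(S(S(add(add(SZ, mul(SSZ, SZ)), mul(Z, mul(SSSZ, SZ)))))))))
  [36] S(S(S(S(S(S(add(S(add(Z, mul(SSZ, SZ))), mul(Z, mul(SSSZ, SZ)))))))))
  [37] S(S(S(S(S(S(S(add(add(Z, mul(SSZ, SZ)), mul(Z, mul(SSSZ, SZ))))))))))
  [38] S(S(S(S(S(S(S(add(mul(SSZ, SZ), mul(Z, mul(SSSZ, SZ))))))))))
  [39] S(S(S(S(S(S(S(add(add(SZ, mul(SZ, SZ)), mul(Z, mul(SSSZ, SZ))))))))))
  [40] S(S(S(S(S(S(S(add(S(add(Z, mul(SZ, SZ))), mul(Z, mul(SSSZ, SZ))))))))))
  [41] S(S(S(S(S(S(S(S(add(add(Z, mul(SZ, SZ)), mul(Z, mul(SSSZ, SZ)))))))))))
  [42] S(S(S(S(S(S(S(S(add(mul(SZ, SZ), mul(Z, mul(SSSZ, SZ)))))))))))
  [43] S(S(S(S(S(S(S(S(add(add(SZ, mul(Z, SZ)), mul(Z, mul(SSSZ, SZ)))))))))))
  [44] S(S(S(S(S(S(S(S(add(S(add(Z, mul(Z, SZ))), mul(Z, mul(SSSZ, SZ)))))))))))
  [45] S(S(S(S(S(S(S(S(S(add(add(Z, mul(Z, SZ)), mul(Z, mul(SSSZ, SZ))))))))))))
  [46] S(S(S(S(S(S(S(S(S(add(mul(Z, SZ), mul(Z, mul(SSSZ, SZ))))))))))))
  [47] S(S(S(S(S(S(S(S(S(add(Z, mul(Z, mul(SSSZ, SZ))))))))))))
  [48] S(S(S(S(S(S(S(S(S(mul(Z, mul(SSSZ, SZ)))))))))))
  [49] S^9(Z)

Answer: DIFFERENT — A ⇓ S^8(Z), B ⇓ S^9(Z)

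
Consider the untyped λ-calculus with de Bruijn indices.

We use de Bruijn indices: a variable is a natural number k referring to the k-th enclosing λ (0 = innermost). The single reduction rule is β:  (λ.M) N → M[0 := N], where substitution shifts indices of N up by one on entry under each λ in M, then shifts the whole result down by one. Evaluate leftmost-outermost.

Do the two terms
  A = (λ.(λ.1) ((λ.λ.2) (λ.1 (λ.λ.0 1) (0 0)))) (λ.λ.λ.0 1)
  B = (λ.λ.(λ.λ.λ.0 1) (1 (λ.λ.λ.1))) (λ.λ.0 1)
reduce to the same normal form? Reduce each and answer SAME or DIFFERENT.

Term A:
  start: (λ.(λ.1) ((λ.λ.2) (λ.1 (λ.λ.0 1) (0 0)))) (λ.λ.λ.0 1)
  [1] (λ.λ.λ.λ.0 1) ((λ.λ.λ.λ.λ.0 1) (λ.(λ.λ.λ.0 1) (λ.λ.0 1) (0 0)))
  [2] λ.λ.λ.0 1

Term B:
  start: (λ.λ.(λ.λ.λ.0 1) (1 (λ.λ.λ.1))) (λ.λ.0 1)
  [1] λ.(λ.λ.λ.0 1) ((λ.λ.0 1) (λ.λ.λ.1))
  [2] λ.λ.λ.0 1

Answer: SAME — A ⇓ λ.λ.λ.0 1, B ⇓ λ.λ.λ.0 1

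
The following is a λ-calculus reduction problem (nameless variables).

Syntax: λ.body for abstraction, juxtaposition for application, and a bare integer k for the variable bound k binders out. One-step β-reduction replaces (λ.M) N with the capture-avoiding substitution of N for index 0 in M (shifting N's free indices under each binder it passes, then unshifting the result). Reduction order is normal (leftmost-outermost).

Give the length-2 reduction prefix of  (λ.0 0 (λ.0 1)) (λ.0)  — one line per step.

  start: (λ.0 0 (λ.0 1)) (λ.0)
  →1  (λ.0) (λ.0) (λ.0 (λ.0))
  →2  (λ.0) (λ.0 (λ.0))

Answer: after 2 steps: (λ.0) (λ.0 (λ.0))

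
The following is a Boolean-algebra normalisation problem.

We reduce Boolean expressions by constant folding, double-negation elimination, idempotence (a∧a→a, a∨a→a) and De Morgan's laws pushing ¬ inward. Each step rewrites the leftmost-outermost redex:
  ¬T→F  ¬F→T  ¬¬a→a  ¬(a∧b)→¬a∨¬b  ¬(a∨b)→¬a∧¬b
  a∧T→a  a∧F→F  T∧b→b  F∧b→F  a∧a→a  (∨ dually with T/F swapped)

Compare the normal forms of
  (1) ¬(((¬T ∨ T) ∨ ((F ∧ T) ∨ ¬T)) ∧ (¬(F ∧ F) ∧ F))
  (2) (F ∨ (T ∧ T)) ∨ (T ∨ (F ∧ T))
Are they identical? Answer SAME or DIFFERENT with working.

Answer: SAME — A ⇓ T, B ⇓ T

Reduction:
Term A:
  start: ¬(((¬T ∨ T) ∨ ((F ∧ T) ∨ ¬T)) ∧ (¬(F ∧ F) ∧ F))
  →1  ¬((¬T ∨ T) ∨ ((F ∧ T) ∨ ¬T)) ∨ ¬(¬(F ∧ F) ∧ F)
  →2  (¬(¬T ∨ T) ∧ ¬((F ∧ T) ∨ ¬T)) ∨ ¬(¬(F ∧ F) ∧ F)
  →3  ((¬¬T ∧ ¬T) ∧ ¬((F ∧ T) ∨ ¬T)) ∨ ¬(¬(F ∧ F) ∧ F)
  →4  ((T ∧ ¬T) ∧ ¬((F ∧ T) ∨ ¬T)) ∨ ¬(¬(F ∧ F) ∧ F)
  →5  (¬T ∧ ¬((F ∧ T) ∨ ¬T)) ∨ ¬(¬(F ∧ F) ∧ F)
  →6  (F ∧ ¬((F ∧ T) ∨ ¬T)) ∨ ¬(¬(F ∧ F) ∧ F)
  →7  F ∨ ¬(¬(F ∧ F) ∧ F)
  →8  ¬(¬(F ∧ F) ∧ F)
  →9  ¬¬(F ∧ F) ∨ ¬F
  →10  (F ∧ F) ∨ ¬F
  →11  F ∨ ¬F
  →12  ¬F
  →13  T

Term B:
  start: (F ∨ (T ∧ T)) ∨ (T ∨ (F ∧ T))
  →1  (T ∧ T) ∨ (T ∨ (F ∧ T))
  →2  T ∨ (T ∨ (F ∧ T))
  →3  T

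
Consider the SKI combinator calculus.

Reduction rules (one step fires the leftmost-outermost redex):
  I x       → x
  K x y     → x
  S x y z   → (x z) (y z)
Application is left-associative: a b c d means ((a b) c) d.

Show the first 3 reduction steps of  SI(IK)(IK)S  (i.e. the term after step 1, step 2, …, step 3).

  start: SI(IK)(IK)S
  step 1: I(IK)(IK(IK))S
  step 2: IK(IK(IK))S
  step 3: K(IK(IK))S

Answer: after 3 steps: K(IK(IK))S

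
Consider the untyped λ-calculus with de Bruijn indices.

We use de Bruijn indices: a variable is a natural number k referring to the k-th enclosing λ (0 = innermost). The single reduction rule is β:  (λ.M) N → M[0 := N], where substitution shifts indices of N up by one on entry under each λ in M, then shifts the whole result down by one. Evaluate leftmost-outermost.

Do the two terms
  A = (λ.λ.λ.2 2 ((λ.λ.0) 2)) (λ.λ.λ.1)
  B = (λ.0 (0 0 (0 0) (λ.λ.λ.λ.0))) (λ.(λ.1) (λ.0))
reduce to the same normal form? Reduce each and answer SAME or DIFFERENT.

Answer: SAME — A ⇓ λ.λ.λ.λ.0, B ⇓ λ.λ.λ.λ.0

Derivation:
Term A:
  start: (λ.λ.λ.2 2 ((λ.λ.0) 2)) (λ.λ.λ.1)
  [1] λ.λ.(λ.λ.λ.1) (λ.λ.λ.1) ((λ.λ.0) (λ.λ.λ.1))
  [2] λ.λ.(λ.λ.1) ((λ.λ.0) (λ.λ.λ.1))
  [3] λ.λ.λ.(λ.λ.0) (λ.λ.λ.1)
  [4] λ.λ.λ.λ.0

Term B:
  start: (λ.0 (0 0 (0 0) (λ.λ.λ.λ.0))) (λ.(λ.1) (λ.0))
  [1] (λ.(λ.1) (λ.0)) ((λ.(λ.1) (λ.0)) (λ.(λ.1) (λ.0)) ((λ.(λ.1) (λ.0)) (λ.(λ.1) (λ.0))) (λ.λ.λ.λ.0))
  [2] (λ.(λ.(λ.1) (λ.0)) (λ.(λ.1) (λ.0)) ((λ.(λ.1) (λ.0)) (λ.(λ.1) (λ.0))) (λ.λ.λ.λ.0)) (λ.0)
  [3] (λ.(λ.1) (λ.0)) (λ.(λ.1) (λ.0)) ((λ.(λ.1) (λ.0)) (λ.(λ.1) (λ.0))) (λ.λ.λ.λ.0)
  [4] (λ.λ.(λ.1) (λ.0)) (λ.0) ((λ.(λ.1) (λ.0)) (λ.(λ.1) (λ.0))) (λ.λ.λ.λ.0)
  [5] (λ.(λ.1) (λ.0)) ((λ.(λ.1) (λ.0)) (λ.(λ.1) (λ.0))) (λ.λ.λ.λ.0)
  [6] (λ.(λ.(λ.1) (λ.0)) (λ.(λ.1) (λ.0))) (λ.0) (λ.λ.λ.λ.0)
  [7] (λ.(λ.1) (λ.0)) (λ.(λ.1) (λ.0)) (λ.λ.λ.λ.0)
  [8] (λ.λ.(λ.1) (λ.0)) (λ.0) (λ.λ.λ.λ.0)
  [9] (λ.(λ.1) (λ.0)) (λ.λ.λ.λ.0)
  [10] (λ.λ.λ.λ.λ.0) (λ.0)
  [11] λ.λ.λ.λ.0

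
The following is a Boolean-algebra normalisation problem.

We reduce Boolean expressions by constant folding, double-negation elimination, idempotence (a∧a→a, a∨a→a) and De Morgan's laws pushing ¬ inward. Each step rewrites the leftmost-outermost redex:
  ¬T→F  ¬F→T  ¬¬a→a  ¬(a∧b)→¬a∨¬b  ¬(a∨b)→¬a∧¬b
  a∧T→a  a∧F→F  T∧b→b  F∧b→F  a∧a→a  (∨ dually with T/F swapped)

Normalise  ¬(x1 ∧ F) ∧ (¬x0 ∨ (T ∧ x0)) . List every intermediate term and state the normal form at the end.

  start: ¬(x1 ∧ F) ∧ (¬x0 ∨ (T ∧ x0))
  →1  (¬x1 ∨ ¬F) ∧ (¬x0 ∨ (T ∧ x0))
  →2  (¬x1 ∨ T) ∧ (¬x0 ∨ (T ∧ x0))
  →3  T ∧ (¬x0 ∨ (T ∧ x0))
  →4  ¬x0 ∨ (T ∧ x0)
  →5  ¬x0 ∨ x0

Answer: normal form = ¬x0 ∨ x0  (in 5 steps)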